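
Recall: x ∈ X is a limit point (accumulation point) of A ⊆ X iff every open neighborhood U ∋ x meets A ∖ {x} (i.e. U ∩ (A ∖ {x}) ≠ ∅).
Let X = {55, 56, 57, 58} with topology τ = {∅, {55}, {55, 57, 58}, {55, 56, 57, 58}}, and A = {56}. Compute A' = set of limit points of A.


A' = ∅

For each x ∈ X, list the open sets U ∈ τ with x ∈ U, then check whether U ∩ (A ∖ {x}) ≠ ∅ for every such U.
  x = 55: open {55} ∋ x has {55} ∩ (A ∖ {55}) = ∅, so x is NOT a limit point.
  x = 56: open {55, 56, 57, 58} ∋ x has {55, 56, 57, 58} ∩ (A ∖ {56}) = ∅, so x is NOT a limit point.
  x = 57: open {55, 57, 58} ∋ x has {55, 57, 58} ∩ (A ∖ {57}) = ∅, so x is NOT a limit point.
  x = 58: open {55, 57, 58} ∋ x has {55, 57, 58} ∩ (A ∖ {58}) = ∅, so x is NOT a limit point.
Collecting: A' = ∅.


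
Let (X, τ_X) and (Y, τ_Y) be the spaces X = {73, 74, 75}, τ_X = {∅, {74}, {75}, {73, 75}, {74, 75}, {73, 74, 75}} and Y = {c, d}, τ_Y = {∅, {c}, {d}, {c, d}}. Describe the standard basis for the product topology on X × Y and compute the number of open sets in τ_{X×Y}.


Basis B = {∅ × ∅, {74} × {c}, {74} × {d}, {75} × {c}, {75} × {d}, {73, 75} × {c}, {73, 75} × {d}, {74} × {c, d}, {74, 75} × {c}, {74, 75} × {d}, {75} × {c, d}, {73, 74, 75} × {c}, {73, 74, 75} × {d}, {73, 75} × {c, d}, {74, 75} × {c, d}, {73, 74, 75} × {c, d}}; |τ_{X×Y}| = 36.

Enumerate products U × V with U ∈ τ_X, V ∈ τ_Y (deduplicated):
  ∅ × ∅ = {} (∅)
  {74} × {c} = {(74,c)}
  {74} × {d} = {(74,d)}
  {75} × {c} = {(75,c)}
  {75} × {d} = {(75,d)}
  {73, 75} × {c} = {(73,c), (75,c)}
  {73, 75} × {d} = {(73,d), (75,d)}
  {74} × {c, d} = {(74,c), (74,d)}
  {74, 75} × {c} = {(74,c), (75,c)}
  {74, 75} × {d} = {(74,d), (75,d)}
  {75} × {c, d} = {(75,c), (75,d)}
  {73, 74, 75} × {c} = {(73,c), (74,c), (75,c)}
  {73, 74, 75} × {d} = {(73,d), (74,d), (75,d)}
  {73, 75} × {c, d} = {(73,c), (73,d), (75,c), (75,d)}
  {74, 75} × {c, d} = {(74,c), (74,d), (75,c), (75,d)}
  {73, 74, 75} × {c, d} = {(73,c), (73,d), (74,c), (74,d), (75,c), (75,d)}
These 16 distinct sets form the basis B.
Close under arbitrary unions to get τ_{X×Y}; counting gives |τ_{X×Y}| = 36.


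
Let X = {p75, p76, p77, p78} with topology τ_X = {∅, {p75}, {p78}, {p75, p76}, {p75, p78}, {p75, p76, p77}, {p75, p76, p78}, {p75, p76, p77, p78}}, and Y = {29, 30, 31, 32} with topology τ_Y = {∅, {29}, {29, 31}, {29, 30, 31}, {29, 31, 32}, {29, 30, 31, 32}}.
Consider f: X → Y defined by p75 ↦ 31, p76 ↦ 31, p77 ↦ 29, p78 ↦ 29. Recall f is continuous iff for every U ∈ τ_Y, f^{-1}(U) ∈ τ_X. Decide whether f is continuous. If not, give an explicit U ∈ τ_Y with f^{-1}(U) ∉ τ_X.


f is NOT continuous.

Compute f^{-1}(U) for each U ∈ τ_Y:
  U = ∅: f^{-1}(U) = ∅ ∈ τ_X ✓.
  U = {29}: f^{-1}(U) = {p77, p78} ∉ τ_X ✗.
  U = {29, 31}: f^{-1}(U) = {p75, p76, p77, p78} ∈ τ_X ✓.
  U = {29, 30, 31}: f^{-1}(U) = {p75, p76, p77, p78} ∈ τ_X ✓.
  U = {29, 31, 32}: f^{-1}(U) = {p75, p76, p77, p78} ∈ τ_X ✓.
  U = {29, 30, 31, 32}: f^{-1}(U) = {p75, p76, p77, p78} ∈ τ_X ✓.
Found U = {29} with f^{-1}(U) = {p77, p78} not in τ_X. Therefore f is NOT continuous.


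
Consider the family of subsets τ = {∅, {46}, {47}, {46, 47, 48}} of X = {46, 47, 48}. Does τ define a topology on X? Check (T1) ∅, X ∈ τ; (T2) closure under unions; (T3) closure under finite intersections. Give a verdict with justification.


τ is NOT a topology on X.

Axiom (T1): ∅ ∈ τ? Yes; X ∈ τ? Yes.
Axiom (T2/T3): check pairwise unions and intersections of members of τ.
Counterexample for (T2): {46} ∪ {47} = {46, 47} ∉ τ. Therefore τ is NOT a topology.


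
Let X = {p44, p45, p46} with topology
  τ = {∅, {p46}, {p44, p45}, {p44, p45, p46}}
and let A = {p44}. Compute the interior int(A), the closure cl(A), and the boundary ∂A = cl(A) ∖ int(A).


int(A) = ∅, cl(A) = {p44, p45}, ∂A = {p44, p45}.

Closed sets in (X, τ) are complements of opens:
  closed(X, τ) = {∅, {p46}, {p44, p45}, {p44, p45, p46}}.
int(A) = ⋃ {U ∈ τ : U ⊆ A}. Opens contained in A: ∅.
Taking the union of these: int(A) = ∅.
cl(A) = ⋂ {C closed : A ⊆ C}. Closed sets containing A: {p44, p45}, {p44, p45, p46}.
Intersecting these: cl(A) = {p44, p45}.
∂A = cl(A) ∖ int(A) = {p44, p45} ∖ ∅ = {p44, p45}.


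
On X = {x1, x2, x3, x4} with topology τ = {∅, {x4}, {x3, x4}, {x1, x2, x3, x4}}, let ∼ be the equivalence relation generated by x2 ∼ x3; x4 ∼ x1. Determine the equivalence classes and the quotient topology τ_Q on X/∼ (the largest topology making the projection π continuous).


X/∼ = {[x1=x4], [x2=x3]}; |τ_Q| = 2.

Equivalence classes: [x1=x4], [x2=x3].
Quotient map π: X → X/∼ sends x1 ↦ [x1=x4], x2 ↦ [x2=x3], x3 ↦ [x2=x3], x4 ↦ [x1=x4].
For each subset V ⊆ X/∼, compute π^{-1}(V) ⊆ X and check whether π^{-1}(V) ∈ τ. V is open in τ_Q iff π^{-1}(V) ∈ τ.
  V = {}: π^{-1}(V) = ∅ ∈ τ ✓.
  V = {[x1=x4]}: π^{-1}(V) = {x1, x4} ∉ τ ✗.
  V = {[x2=x3]}: π^{-1}(V) = {x2, x3} ∉ τ ✗.
  V = {[x1=x4], [x2=x3]}: π^{-1}(V) = {x1, x2, x3, x4} ∈ τ ✓.
Open sets in the quotient: τ_Q = {{}, {[x1=x4], [x2=x3]}} (2 elements).


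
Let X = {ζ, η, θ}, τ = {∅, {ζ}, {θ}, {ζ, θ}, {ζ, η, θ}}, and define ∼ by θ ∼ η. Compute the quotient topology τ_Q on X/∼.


X/∼ = {[ζ], [η=θ]}; |τ_Q| = 3.

Equivalence classes: [ζ], [η=θ].
Quotient map π: X → X/∼ sends ζ ↦ [ζ], η ↦ [η=θ], θ ↦ [η=θ].
For each subset V ⊆ X/∼, compute π^{-1}(V) ⊆ X and check whether π^{-1}(V) ∈ τ. V is open in τ_Q iff π^{-1}(V) ∈ τ.
  V = {}: π^{-1}(V) = ∅ ∈ τ ✓.
  V = {[ζ]}: π^{-1}(V) = {ζ} ∈ τ ✓.
  V = {[η=θ]}: π^{-1}(V) = {η, θ} ∉ τ ✗.
  V = {[ζ], [η=θ]}: π^{-1}(V) = {ζ, η, θ} ∈ τ ✓.
Open sets in the quotient: τ_Q = {{}, {[ζ]}, {[ζ], [η=θ]}} (3 elements).


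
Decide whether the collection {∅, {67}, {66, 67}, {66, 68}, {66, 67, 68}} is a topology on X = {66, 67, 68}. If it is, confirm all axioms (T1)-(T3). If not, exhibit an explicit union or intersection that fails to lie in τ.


τ is NOT a topology on X.

Axiom (T1): ∅ ∈ τ? Yes; X ∈ τ? Yes.
Axiom (T2/T3): check pairwise unions and intersections of members of τ.
Counterexample for (T3): {66, 67} ∩ {66, 68} = {66} ∉ τ. Therefore τ is NOT a topology.


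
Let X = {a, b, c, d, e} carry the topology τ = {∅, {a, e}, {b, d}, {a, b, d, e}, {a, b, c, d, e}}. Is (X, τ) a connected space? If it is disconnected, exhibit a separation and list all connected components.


(X, τ) is connected.

Find clopen sets (U ∈ τ with X ∖ U ∈ τ):
  U = ∅, X ∖ U = {a, b, c, d, e} — both open, so U is clopen.
  U = {a, b, c, d, e}, X ∖ U = ∅ — both open, so U is clopen.
Only trivial clopens (∅ and X) exist, so (X, τ) is connected.
Compute connected components by grouping points that agree on all clopens:
  component: {a, b, c, d, e}


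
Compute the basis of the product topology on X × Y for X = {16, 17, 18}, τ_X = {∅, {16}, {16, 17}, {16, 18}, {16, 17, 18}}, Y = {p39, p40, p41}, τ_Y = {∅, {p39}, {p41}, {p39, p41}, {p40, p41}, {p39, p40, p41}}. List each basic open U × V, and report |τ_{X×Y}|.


Basis B = {∅ × ∅, {16} × {p39}, {16} × {p41}, {16} × {p39, p41}, {16, 17} × {p39}, {16, 18} × {p39}, {16} × {p40, p41}, {16, 17} × {p41}, {16, 18} × {p41}, {16} × {p39, p40, p41}, {16, 17, 18} × {p39}, {16, 17, 18} × {p41}, {16, 17} × {p39, p41}, {16, 18} × {p39, p41}, {16, 17} × {p40, p41}, {16, 18} × {p40, p41}, {16, 17} × {p39, p40, p41}, {16, 18} × {p39, p40, p41}, {16, 17, 18} × {p39, p41}, {16, 17, 18} × {p40, p41}, {16, 17, 18} × {p39, p40, p41}}; |τ_{X×Y}| = 70.

Enumerate products U × V with U ∈ τ_X, V ∈ τ_Y (deduplicated):
  ∅ × ∅ = {} (∅)
  {16} × {p39} = {(16,p39)}
  {16} × {p41} = {(16,p41)}
  {16} × {p39, p41} = {(16,p39), (16,p41)}
  {16, 17} × {p39} = {(16,p39), (17,p39)}
  {16, 18} × {p39} = {(16,p39), (18,p39)}
  {16} × {p40, p41} = {(16,p40), (16,p41)}
  {16, 17} × {p41} = {(16,p41), (17,p41)}
  {16, 18} × {p41} = {(16,p41), (18,p41)}
  {16} × {p39, p40, p41} = {(16,p39), (16,p40), (16,p41)}
  {16, 17, 18} × {p39} = {(16,p39), (17,p39), (18,p39)}
  {16, 17, 18} × {p41} = {(16,p41), (17,p41), (18,p41)}
  {16, 17} × {p39, p41} = {(16,p39), (16,p41), (17,p39), (17,p41)}
  {16, 18} × {p39, p41} = {(16,p39), (16,p41), (18,p39), (18,p41)}
  {16, 17} × {p40, p41} = {(16,p40), (16,p41), (17,p40), (17,p41)}
  {16, 18} × {p40, p41} = {(16,p40), (16,p41), (18,p40), (18,p41)}
  {16, 17} × {p39, p40, p41} = {(16,p39), (16,p40), (16,p41), (17,p39), (17,p40), (17,p41)}
  {16, 18} × {p39, p40, p41} = {(16,p39), (16,p40), (16,p41), (18,p39), (18,p40), (18,p41)}
  {16, 17, 18} × {p39, p41} = {(16,p39), (16,p41), (17,p39), (17,p41), (18,p39), (18,p41)}
  {16, 17, 18} × {p40, p41} = {(16,p40), (16,p41), (17,p40), (17,p41), (18,p40), (18,p41)}
  {16, 17, 18} × {p39, p40, p41} = {(16,p39), (16,p40), (16,p41), (17,p39), (17,p40), (17,p41), (18,p39), (18,p40), (18,p41)}
These 21 distinct sets form the basis B.
Close under arbitrary unions to get τ_{X×Y}; counting gives |τ_{X×Y}| = 70.


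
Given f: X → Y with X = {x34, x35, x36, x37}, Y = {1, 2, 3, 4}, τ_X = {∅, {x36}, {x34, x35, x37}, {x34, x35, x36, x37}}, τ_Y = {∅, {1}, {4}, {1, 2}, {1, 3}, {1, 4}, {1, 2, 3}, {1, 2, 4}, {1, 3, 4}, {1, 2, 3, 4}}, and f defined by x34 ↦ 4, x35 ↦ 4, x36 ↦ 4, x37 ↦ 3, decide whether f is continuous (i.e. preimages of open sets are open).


f is NOT continuous.

Compute f^{-1}(U) for each U ∈ τ_Y:
  U = ∅: f^{-1}(U) = ∅ ∈ τ_X ✓.
  U = {1}: f^{-1}(U) = ∅ ∈ τ_X ✓.
  U = {4}: f^{-1}(U) = {x34, x35, x36} ∉ τ_X ✗.
  U = {1, 2}: f^{-1}(U) = ∅ ∈ τ_X ✓.
  U = {1, 3}: f^{-1}(U) = {x37} ∉ τ_X ✗.
  U = {1, 4}: f^{-1}(U) = {x34, x35, x36} ∉ τ_X ✗.
  U = {1, 2, 3}: f^{-1}(U) = {x37} ∉ τ_X ✗.
  U = {1, 2, 4}: f^{-1}(U) = {x34, x35, x36} ∉ τ_X ✗.
  U = {1, 3, 4}: f^{-1}(U) = {x34, x35, x36, x37} ∈ τ_X ✓.
  U = {1, 2, 3, 4}: f^{-1}(U) = {x34, x35, x36, x37} ∈ τ_X ✓.
Found U = {4} with f^{-1}(U) = {x34, x35, x36} not in τ_X. Therefore f is NOT continuous.


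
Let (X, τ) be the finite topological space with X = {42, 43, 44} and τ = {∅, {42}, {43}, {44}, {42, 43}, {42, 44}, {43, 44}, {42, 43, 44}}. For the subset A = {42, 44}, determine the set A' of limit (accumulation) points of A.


A' = ∅

For each x ∈ X, list the open sets U ∈ τ with x ∈ U, then check whether U ∩ (A ∖ {x}) ≠ ∅ for every such U.
  x = 42: open {42} ∋ x has {42} ∩ (A ∖ {42}) = ∅, so x is NOT a limit point.
  x = 43: open {43} ∋ x has {43} ∩ (A ∖ {43}) = ∅, so x is NOT a limit point.
  x = 44: open {44} ∋ x has {44} ∩ (A ∖ {44}) = ∅, so x is NOT a limit point.
Collecting: A' = ∅.


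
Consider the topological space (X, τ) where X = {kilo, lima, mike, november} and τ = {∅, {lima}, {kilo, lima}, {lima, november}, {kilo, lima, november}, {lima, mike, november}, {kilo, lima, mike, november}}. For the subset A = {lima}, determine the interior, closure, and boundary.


int(A) = {lima}, cl(A) = {kilo, lima, mike, november}, ∂A = {kilo, mike, november}.

Closed sets in (X, τ) are complements of opens:
  closed(X, τ) = {∅, {kilo}, {mike}, {kilo, mike}, {mike, november}, {kilo, mike, november}, {kilo, lima, mike, november}}.
int(A) = ⋃ {U ∈ τ : U ⊆ A}. Opens contained in A: ∅, {lima}.
Taking the union of these: int(A) = {lima}.
cl(A) = ⋂ {C closed : A ⊆ C}. Closed sets containing A: {kilo, lima, mike, november}.
Intersecting these: cl(A) = {kilo, lima, mike, november}.
∂A = cl(A) ∖ int(A) = {kilo, lima, mike, november} ∖ {lima} = {kilo, mike, november}.


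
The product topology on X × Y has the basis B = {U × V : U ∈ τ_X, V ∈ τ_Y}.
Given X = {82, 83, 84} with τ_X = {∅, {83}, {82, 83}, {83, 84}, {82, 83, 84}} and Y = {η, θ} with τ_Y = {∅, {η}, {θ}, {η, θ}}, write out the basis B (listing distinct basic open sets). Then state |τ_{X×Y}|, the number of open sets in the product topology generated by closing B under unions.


Basis B = {∅ × ∅, {83} × {η}, {83} × {θ}, {82, 83} × {η}, {82, 83} × {θ}, {83} × {η, θ}, {83, 84} × {η}, {83, 84} × {θ}, {82, 83, 84} × {η}, {82, 83, 84} × {θ}, {82, 83} × {η, θ}, {83, 84} × {η, θ}, {82, 83, 84} × {η, θ}}; |τ_{X×Y}| = 25.

Enumerate products U × V with U ∈ τ_X, V ∈ τ_Y (deduplicated):
  ∅ × ∅ = {} (∅)
  {83} × {η} = {(83,η)}
  {83} × {θ} = {(83,θ)}
  {82, 83} × {η} = {(82,η), (83,η)}
  {82, 83} × {θ} = {(82,θ), (83,θ)}
  {83} × {η, θ} = {(83,η), (83,θ)}
  {83, 84} × {η} = {(83,η), (84,η)}
  {83, 84} × {θ} = {(83,θ), (84,θ)}
  {82, 83, 84} × {η} = {(82,η), (83,η), (84,η)}
  {82, 83, 84} × {θ} = {(82,θ), (83,θ), (84,θ)}
  {82, 83} × {η, θ} = {(82,η), (82,θ), (83,η), (83,θ)}
  {83, 84} × {η, θ} = {(83,η), (83,θ), (84,η), (84,θ)}
  {82, 83, 84} × {η, θ} = {(82,η), (82,θ), (83,η), (83,θ), (84,η), (84,θ)}
These 13 distinct sets form the basis B.
Close under arbitrary unions to get τ_{X×Y}; counting gives |τ_{X×Y}| = 25.


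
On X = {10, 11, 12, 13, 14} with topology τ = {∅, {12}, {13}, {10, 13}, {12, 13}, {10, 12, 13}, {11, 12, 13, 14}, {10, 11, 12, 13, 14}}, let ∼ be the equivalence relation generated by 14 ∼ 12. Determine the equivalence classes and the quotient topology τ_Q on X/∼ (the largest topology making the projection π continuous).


X/∼ = {[10], [11], [12=14], [13]}; |τ_Q| = 5.

Equivalence classes: [10], [11], [12=14], [13].
Quotient map π: X → X/∼ sends 10 ↦ [10], 11 ↦ [11], 12 ↦ [12=14], 13 ↦ [13], 14 ↦ [12=14].
For each subset V ⊆ X/∼, compute π^{-1}(V) ⊆ X and check whether π^{-1}(V) ∈ τ. V is open in τ_Q iff π^{-1}(V) ∈ τ.
  V = {}: π^{-1}(V) = ∅ ∈ τ ✓.
  V = {[10]}: π^{-1}(V) = {10} ∉ τ ✗.
  V = {[11]}: π^{-1}(V) = {11} ∉ τ ✗.
  V = {[10], [11]}: π^{-1}(V) = {10, 11} ∉ τ ✗.
  V = {[12=14]}: π^{-1}(V) = {12, 14} ∉ τ ✗.
  V = {[10], [12=14]}: π^{-1}(V) = {10, 12, 14} ∉ τ ✗.
  V = {[11], [12=14]}: π^{-1}(V) = {11, 12, 14} ∉ τ ✗.
  V = {[10], [11], [12=14]}: π^{-1}(V) = {10, 11, 12, 14} ∉ τ ✗.
  V = {[13]}: π^{-1}(V) = {13} ∈ τ ✓.
  V = {[10], [13]}: π^{-1}(V) = {10, 13} ∈ τ ✓.
  V = {[11], [13]}: π^{-1}(V) = {11, 13} ∉ τ ✗.
  V = {[10], [11], [13]}: π^{-1}(V) = {10, 11, 13} ∉ τ ✗.
  V = {[12=14], [13]}: π^{-1}(V) = {12, 13, 14} ∉ τ ✗.
  V = {[10], [12=14], [13]}: π^{-1}(V) = {10, 12, 13, 14} ∉ τ ✗.
  V = {[11], [12=14], [13]}: π^{-1}(V) = {11, 12, 13, 14} ∈ τ ✓.
  V = {[10], [11], [12=14], [13]}: π^{-1}(V) = {10, 11, 12, 13, 14} ∈ τ ✓.
Open sets in the quotient: τ_Q = {{}, {[13]}, {[10], [13]}, {[11], [12=14], [13]}, {[10], [11], [12=14], [13]}} (5 elements).


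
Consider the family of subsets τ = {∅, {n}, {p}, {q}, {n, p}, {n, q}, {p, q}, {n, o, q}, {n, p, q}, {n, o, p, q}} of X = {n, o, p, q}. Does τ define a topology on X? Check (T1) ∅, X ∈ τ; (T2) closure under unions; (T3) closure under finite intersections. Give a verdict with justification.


τ IS a topology on X.

Axiom (T1): ∅ ∈ τ? Yes; X ∈ τ? Yes.
Axiom (T2/T3): check pairwise unions and intersections of members of τ.
All pairwise intersections and unions checked — each lies in τ. Therefore τ satisfies (T1), (T2), (T3): it IS a topology on X.


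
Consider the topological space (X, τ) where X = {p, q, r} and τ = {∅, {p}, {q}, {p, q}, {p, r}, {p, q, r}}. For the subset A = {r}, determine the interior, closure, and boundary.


int(A) = ∅, cl(A) = {r}, ∂A = {r}.

Closed sets in (X, τ) are complements of opens:
  closed(X, τ) = {∅, {q}, {r}, {p, r}, {q, r}, {p, q, r}}.
int(A) = ⋃ {U ∈ τ : U ⊆ A}. Opens contained in A: ∅.
Taking the union of these: int(A) = ∅.
cl(A) = ⋂ {C closed : A ⊆ C}. Closed sets containing A: {r}, {p, r}, {q, r}, {p, q, r}.
Intersecting these: cl(A) = {r}.
∂A = cl(A) ∖ int(A) = {r} ∖ ∅ = {r}.


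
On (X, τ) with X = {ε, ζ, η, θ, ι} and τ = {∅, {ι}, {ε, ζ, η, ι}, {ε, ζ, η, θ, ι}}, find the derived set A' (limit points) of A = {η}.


A' = {ε, ζ, θ}

For each x ∈ X, list the open sets U ∈ τ with x ∈ U, then check whether U ∩ (A ∖ {x}) ≠ ∅ for every such U.
  x = ε: opens ∋ x are {ε, ζ, η, ι}, {ε, ζ, η, θ, ι}; each meets A ∖ {ε}, so x IS a limit point.
  x = ζ: opens ∋ x are {ε, ζ, η, ι}, {ε, ζ, η, θ, ι}; each meets A ∖ {ζ}, so x IS a limit point.
  x = η: open {ε, ζ, η, ι} ∋ x has {ε, ζ, η, ι} ∩ (A ∖ {η}) = ∅, so x is NOT a limit point.
  x = θ: opens ∋ x are {ε, ζ, η, θ, ι}; each meets A ∖ {θ}, so x IS a limit point.
  x = ι: open {ι} ∋ x has {ι} ∩ (A ∖ {ι}) = ∅, so x is NOT a limit point.
Collecting: A' = {ε, ζ, θ}.


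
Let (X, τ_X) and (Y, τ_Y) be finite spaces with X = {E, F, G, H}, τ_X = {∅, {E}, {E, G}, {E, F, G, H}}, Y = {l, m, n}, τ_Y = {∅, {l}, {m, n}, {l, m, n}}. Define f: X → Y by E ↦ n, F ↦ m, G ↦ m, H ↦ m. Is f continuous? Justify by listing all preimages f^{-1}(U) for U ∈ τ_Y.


f IS continuous.

Compute f^{-1}(U) for each U ∈ τ_Y:
  U = ∅: f^{-1}(U) = ∅ ∈ τ_X ✓.
  U = {l}: f^{-1}(U) = ∅ ∈ τ_X ✓.
  U = {m, n}: f^{-1}(U) = {E, F, G, H} ∈ τ_X ✓.
  U = {l, m, n}: f^{-1}(U) = {E, F, G, H} ∈ τ_X ✓.
Every preimage lies in τ_X, so f IS continuous.


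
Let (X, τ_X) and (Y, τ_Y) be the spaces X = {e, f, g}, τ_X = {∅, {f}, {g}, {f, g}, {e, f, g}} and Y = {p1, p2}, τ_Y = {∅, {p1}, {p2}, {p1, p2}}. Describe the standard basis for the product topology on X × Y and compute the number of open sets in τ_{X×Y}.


Basis B = {∅ × ∅, {f} × {p1}, {f} × {p2}, {g} × {p1}, {g} × {p2}, {f} × {p1, p2}, {f, g} × {p1}, {f, g} × {p2}, {g} × {p1, p2}, {e, f, g} × {p1}, {e, f, g} × {p2}, {f, g} × {p1, p2}, {e, f, g} × {p1, p2}}; |τ_{X×Y}| = 25.

Enumerate products U × V with U ∈ τ_X, V ∈ τ_Y (deduplicated):
  ∅ × ∅ = {} (∅)
  {f} × {p1} = {(f,p1)}
  {f} × {p2} = {(f,p2)}
  {g} × {p1} = {(g,p1)}
  {g} × {p2} = {(g,p2)}
  {f} × {p1, p2} = {(f,p1), (f,p2)}
  {f, g} × {p1} = {(f,p1), (g,p1)}
  {f, g} × {p2} = {(f,p2), (g,p2)}
  {g} × {p1, p2} = {(g,p1), (g,p2)}
  {e, f, g} × {p1} = {(e,p1), (f,p1), (g,p1)}
  {e, f, g} × {p2} = {(e,p2), (f,p2), (g,p2)}
  {f, g} × {p1, p2} = {(f,p1), (f,p2), (g,p1), (g,p2)}
  {e, f, g} × {p1, p2} = {(e,p1), (e,p2), (f,p1), (f,p2), (g,p1), (g,p2)}
These 13 distinct sets form the basis B.
Close under arbitrary unions to get τ_{X×Y}; counting gives |τ_{X×Y}| = 25.


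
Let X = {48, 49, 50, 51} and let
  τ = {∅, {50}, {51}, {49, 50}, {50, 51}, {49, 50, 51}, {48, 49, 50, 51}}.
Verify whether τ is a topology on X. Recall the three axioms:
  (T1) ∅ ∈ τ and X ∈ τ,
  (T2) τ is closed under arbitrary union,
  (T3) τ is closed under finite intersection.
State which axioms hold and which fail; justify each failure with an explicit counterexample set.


τ IS a topology on X.

Axiom (T1): ∅ ∈ τ? Yes; X ∈ τ? Yes.
Axiom (T2/T3): check pairwise unions and intersections of members of τ.
All pairwise intersections and unions checked — each lies in τ. Therefore τ satisfies (T1), (T2), (T3): it IS a topology on X.


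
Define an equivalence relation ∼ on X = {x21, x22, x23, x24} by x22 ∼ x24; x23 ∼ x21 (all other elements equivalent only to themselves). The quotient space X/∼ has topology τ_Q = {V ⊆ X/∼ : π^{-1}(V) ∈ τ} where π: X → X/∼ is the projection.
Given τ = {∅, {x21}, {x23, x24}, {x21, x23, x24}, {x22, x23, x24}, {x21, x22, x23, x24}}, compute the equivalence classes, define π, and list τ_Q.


X/∼ = {[x21=x23], [x22=x24]}; |τ_Q| = 2.

Equivalence classes: [x21=x23], [x22=x24].
Quotient map π: X → X/∼ sends x21 ↦ [x21=x23], x22 ↦ [x22=x24], x23 ↦ [x21=x23], x24 ↦ [x22=x24].
For each subset V ⊆ X/∼, compute π^{-1}(V) ⊆ X and check whether π^{-1}(V) ∈ τ. V is open in τ_Q iff π^{-1}(V) ∈ τ.
  V = {}: π^{-1}(V) = ∅ ∈ τ ✓.
  V = {[x21=x23]}: π^{-1}(V) = {x21, x23} ∉ τ ✗.
  V = {[x22=x24]}: π^{-1}(V) = {x22, x24} ∉ τ ✗.
  V = {[x21=x23], [x22=x24]}: π^{-1}(V) = {x21, x22, x23, x24} ∈ τ ✓.
Open sets in the quotient: τ_Q = {{}, {[x21=x23], [x22=x24]}} (2 elements).


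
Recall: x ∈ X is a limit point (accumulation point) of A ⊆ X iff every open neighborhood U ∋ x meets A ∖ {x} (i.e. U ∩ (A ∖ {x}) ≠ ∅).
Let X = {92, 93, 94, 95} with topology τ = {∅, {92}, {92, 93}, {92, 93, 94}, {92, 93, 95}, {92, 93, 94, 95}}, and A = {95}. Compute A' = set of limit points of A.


A' = ∅

For each x ∈ X, list the open sets U ∈ τ with x ∈ U, then check whether U ∩ (A ∖ {x}) ≠ ∅ for every such U.
  x = 92: open {92} ∋ x has {92} ∩ (A ∖ {92}) = ∅, so x is NOT a limit point.
  x = 93: open {92, 93} ∋ x has {92, 93} ∩ (A ∖ {93}) = ∅, so x is NOT a limit point.
  x = 94: open {92, 93, 94} ∋ x has {92, 93, 94} ∩ (A ∖ {94}) = ∅, so x is NOT a limit point.
  x = 95: open {92, 93, 95} ∋ x has {92, 93, 95} ∩ (A ∖ {95}) = ∅, so x is NOT a limit point.
Collecting: A' = ∅.


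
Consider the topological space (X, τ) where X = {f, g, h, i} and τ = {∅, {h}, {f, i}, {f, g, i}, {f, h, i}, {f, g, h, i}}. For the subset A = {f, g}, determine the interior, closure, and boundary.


int(A) = ∅, cl(A) = {f, g, i}, ∂A = {f, g, i}.

Closed sets in (X, τ) are complements of opens:
  closed(X, τ) = {∅, {g}, {h}, {g, h}, {f, g, i}, {f, g, h, i}}.
int(A) = ⋃ {U ∈ τ : U ⊆ A}. Opens contained in A: ∅.
Taking the union of these: int(A) = ∅.
cl(A) = ⋂ {C closed : A ⊆ C}. Closed sets containing A: {f, g, i}, {f, g, h, i}.
Intersecting these: cl(A) = {f, g, i}.
∂A = cl(A) ∖ int(A) = {f, g, i} ∖ ∅ = {f, g, i}.


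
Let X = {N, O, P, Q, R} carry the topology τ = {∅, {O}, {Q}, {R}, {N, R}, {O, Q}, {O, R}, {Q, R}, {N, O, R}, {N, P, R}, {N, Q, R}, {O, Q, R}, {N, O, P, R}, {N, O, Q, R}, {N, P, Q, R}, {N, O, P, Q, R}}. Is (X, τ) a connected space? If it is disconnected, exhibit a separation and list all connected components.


(X, τ) is disconnected; components = [{O}, {Q}, {N, P, R}].

Find clopen sets (U ∈ τ with X ∖ U ∈ τ):
  U = ∅, X ∖ U = {N, O, P, Q, R} — both open, so U is clopen.
  U = {O}, X ∖ U = {N, P, Q, R} — both open, so U is clopen.
  U = {Q}, X ∖ U = {N, O, P, R} — both open, so U is clopen.
  U = {O, Q}, X ∖ U = {N, P, R} — both open, so U is clopen.
  U = {N, P, R}, X ∖ U = {O, Q} — both open, so U is clopen.
  U = {N, O, P, R}, X ∖ U = {Q} — both open, so U is clopen.
  U = {N, P, Q, R}, X ∖ U = {O} — both open, so U is clopen.
  U = {N, O, P, Q, R}, X ∖ U = ∅ — both open, so U is clopen.
Nontrivial clopen(s) exist: e.g. {N, P, R}. So (X, τ) is disconnected.
Compute connected components by grouping points that agree on all clopens:
  component: {O}
  component: {Q}
  component: {N, P, R}


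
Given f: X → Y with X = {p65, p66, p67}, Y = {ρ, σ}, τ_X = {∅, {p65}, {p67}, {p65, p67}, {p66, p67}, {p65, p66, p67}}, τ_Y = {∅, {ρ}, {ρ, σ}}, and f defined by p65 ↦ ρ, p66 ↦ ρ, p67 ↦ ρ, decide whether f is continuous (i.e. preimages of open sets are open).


f IS continuous.

Compute f^{-1}(U) for each U ∈ τ_Y:
  U = ∅: f^{-1}(U) = ∅ ∈ τ_X ✓.
  U = {ρ}: f^{-1}(U) = {p65, p66, p67} ∈ τ_X ✓.
  U = {ρ, σ}: f^{-1}(U) = {p65, p66, p67} ∈ τ_X ✓.
Every preimage lies in τ_X, so f IS continuous.


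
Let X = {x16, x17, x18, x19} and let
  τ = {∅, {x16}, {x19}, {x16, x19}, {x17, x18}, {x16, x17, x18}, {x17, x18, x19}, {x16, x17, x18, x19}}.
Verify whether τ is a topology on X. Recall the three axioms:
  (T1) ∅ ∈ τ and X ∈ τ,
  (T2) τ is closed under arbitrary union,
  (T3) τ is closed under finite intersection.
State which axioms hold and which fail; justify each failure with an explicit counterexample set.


τ IS a topology on X.

Axiom (T1): ∅ ∈ τ? Yes; X ∈ τ? Yes.
Axiom (T2/T3): check pairwise unions and intersections of members of τ.
All pairwise intersections and unions checked — each lies in τ. Therefore τ satisfies (T1), (T2), (T3): it IS a topology on X.


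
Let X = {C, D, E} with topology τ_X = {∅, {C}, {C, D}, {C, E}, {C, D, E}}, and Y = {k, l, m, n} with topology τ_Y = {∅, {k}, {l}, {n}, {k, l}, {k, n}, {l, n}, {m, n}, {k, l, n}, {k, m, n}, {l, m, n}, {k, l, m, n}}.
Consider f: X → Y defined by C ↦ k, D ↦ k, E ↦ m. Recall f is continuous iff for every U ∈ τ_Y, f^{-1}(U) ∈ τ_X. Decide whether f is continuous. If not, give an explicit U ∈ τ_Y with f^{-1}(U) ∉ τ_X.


f is NOT continuous.

Compute f^{-1}(U) for each U ∈ τ_Y:
  U = ∅: f^{-1}(U) = ∅ ∈ τ_X ✓.
  U = {k}: f^{-1}(U) = {C, D} ∈ τ_X ✓.
  U = {l}: f^{-1}(U) = ∅ ∈ τ_X ✓.
  U = {n}: f^{-1}(U) = ∅ ∈ τ_X ✓.
  U = {k, l}: f^{-1}(U) = {C, D} ∈ τ_X ✓.
  U = {k, n}: f^{-1}(U) = {C, D} ∈ τ_X ✓.
  U = {l, n}: f^{-1}(U) = ∅ ∈ τ_X ✓.
  U = {m, n}: f^{-1}(U) = {E} ∉ τ_X ✗.
  U = {k, l, n}: f^{-1}(U) = {C, D} ∈ τ_X ✓.
  U = {k, m, n}: f^{-1}(U) = {C, D, E} ∈ τ_X ✓.
  U = {l, m, n}: f^{-1}(U) = {E} ∉ τ_X ✗.
  U = {k, l, m, n}: f^{-1}(U) = {C, D, E} ∈ τ_X ✓.
Found U = {m, n} with f^{-1}(U) = {E} not in τ_X. Therefore f is NOT continuous.


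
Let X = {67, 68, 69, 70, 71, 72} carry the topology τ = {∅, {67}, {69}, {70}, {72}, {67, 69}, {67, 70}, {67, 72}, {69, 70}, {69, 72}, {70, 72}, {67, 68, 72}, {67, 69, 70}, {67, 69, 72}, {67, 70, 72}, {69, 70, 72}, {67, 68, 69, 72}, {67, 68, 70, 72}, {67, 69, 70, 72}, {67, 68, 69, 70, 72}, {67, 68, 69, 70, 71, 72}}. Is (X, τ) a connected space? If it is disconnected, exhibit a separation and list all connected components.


(X, τ) is connected.

Find clopen sets (U ∈ τ with X ∖ U ∈ τ):
  U = ∅, X ∖ U = {67, 68, 69, 70, 71, 72} — both open, so U is clopen.
  U = {67, 68, 69, 70, 71, 72}, X ∖ U = ∅ — both open, so U is clopen.
Only trivial clopens (∅ and X) exist, so (X, τ) is connected.
Compute connected components by grouping points that agree on all clopens:
  component: {67, 68, 69, 70, 71, 72}


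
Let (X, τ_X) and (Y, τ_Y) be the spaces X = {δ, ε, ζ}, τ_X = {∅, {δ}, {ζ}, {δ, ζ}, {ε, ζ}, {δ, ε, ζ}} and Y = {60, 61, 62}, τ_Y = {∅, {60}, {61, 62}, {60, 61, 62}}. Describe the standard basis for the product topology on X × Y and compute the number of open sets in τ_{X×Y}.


Basis B = {∅ × ∅, {δ} × {60}, {ζ} × {60}, {δ, ζ} × {60}, {δ} × {61, 62}, {ε, ζ} × {60}, {ζ} × {61, 62}, {δ} × {60, 61, 62}, {δ, ε, ζ} × {60}, {ζ} × {60, 61, 62}, {δ, ζ} × {61, 62}, {ε, ζ} × {61, 62}, {δ, ζ} × {60, 61, 62}, {δ, ε, ζ} × {61, 62}, {ε, ζ} × {60, 61, 62}, {δ, ε, ζ} × {60, 61, 62}}; |τ_{X×Y}| = 36.

Enumerate products U × V with U ∈ τ_X, V ∈ τ_Y (deduplicated):
  ∅ × ∅ = {} (∅)
  {δ} × {60} = {(δ,60)}
  {ζ} × {60} = {(ζ,60)}
  {δ, ζ} × {60} = {(δ,60), (ζ,60)}
  {δ} × {61, 62} = {(δ,61), (δ,62)}
  {ε, ζ} × {60} = {(ε,60), (ζ,60)}
  {ζ} × {61, 62} = {(ζ,61), (ζ,62)}
  {δ} × {60, 61, 62} = {(δ,60), (δ,61), (δ,62)}
  {δ, ε, ζ} × {60} = {(δ,60), (ε,60), (ζ,60)}
  {ζ} × {60, 61, 62} = {(ζ,60), (ζ,61), (ζ,62)}
  {δ, ζ} × {61, 62} = {(δ,61), (δ,62), (ζ,61), (ζ,62)}
  {ε, ζ} × {61, 62} = {(ε,61), (ε,62), (ζ,61), (ζ,62)}
  {δ, ζ} × {60, 61, 62} = {(δ,60), (δ,61), (δ,62), (ζ,60), (ζ,61), (ζ,62)}
  {δ, ε, ζ} × {61, 62} = {(δ,61), (δ,62), (ε,61), (ε,62), (ζ,61), (ζ,62)}
  {ε, ζ} × {60, 61, 62} = {(ε,60), (ε,61), (ε,62), (ζ,60), (ζ,61), (ζ,62)}
  {δ, ε, ζ} × {60, 61, 62} = {(δ,60), (δ,61), (δ,62), (ε,60), (ε,61), (ε,62), (ζ,60), (ζ,61), (ζ,62)}
These 16 distinct sets form the basis B.
Close under arbitrary unions to get τ_{X×Y}; counting gives |τ_{X×Y}| = 36.


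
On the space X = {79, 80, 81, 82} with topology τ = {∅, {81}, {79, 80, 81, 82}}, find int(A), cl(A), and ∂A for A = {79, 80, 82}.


int(A) = ∅, cl(A) = {79, 80, 82}, ∂A = {79, 80, 82}.

Closed sets in (X, τ) are complements of opens:
  closed(X, τ) = {∅, {79, 80, 82}, {79, 80, 81, 82}}.
int(A) = ⋃ {U ∈ τ : U ⊆ A}. Opens contained in A: ∅.
Taking the union of these: int(A) = ∅.
cl(A) = ⋂ {C closed : A ⊆ C}. Closed sets containing A: {79, 80, 82}, {79, 80, 81, 82}.
Intersecting these: cl(A) = {79, 80, 82}.
∂A = cl(A) ∖ int(A) = {79, 80, 82} ∖ ∅ = {79, 80, 82}.


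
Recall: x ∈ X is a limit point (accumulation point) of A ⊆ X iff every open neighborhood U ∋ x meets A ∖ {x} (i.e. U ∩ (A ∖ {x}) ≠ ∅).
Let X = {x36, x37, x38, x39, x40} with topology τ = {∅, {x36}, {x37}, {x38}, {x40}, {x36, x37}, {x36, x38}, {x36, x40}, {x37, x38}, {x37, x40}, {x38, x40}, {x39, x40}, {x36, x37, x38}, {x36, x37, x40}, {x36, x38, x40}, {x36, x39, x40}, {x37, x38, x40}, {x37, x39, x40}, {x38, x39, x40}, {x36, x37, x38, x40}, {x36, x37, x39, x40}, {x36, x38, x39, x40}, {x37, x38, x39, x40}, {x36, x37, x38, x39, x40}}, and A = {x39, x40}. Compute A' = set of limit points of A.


A' = {x39}

For each x ∈ X, list the open sets U ∈ τ with x ∈ U, then check whether U ∩ (A ∖ {x}) ≠ ∅ for every such U.
  x = x36: open {x36} ∋ x has {x36} ∩ (A ∖ {x36}) = ∅, so x is NOT a limit point.
  x = x37: open {x37} ∋ x has {x37} ∩ (A ∖ {x37}) = ∅, so x is NOT a limit point.
  x = x38: open {x38} ∋ x has {x38} ∩ (A ∖ {x38}) = ∅, so x is NOT a limit point.
  x = x39: opens ∋ x are {x39, x40}, {x36, x39, x40}, {x37, x39, x40}, {x38, x39, x40}, {x36, x37, x39, x40}, {x36, x38, x39, x40}, {x37, x38, x39, x40}, {x36, x37, x38, x39, x40}; each meets A ∖ {x39}, so x IS a limit point.
  x = x40: open {x40} ∋ x has {x40} ∩ (A ∖ {x40}) = ∅, so x is NOT a limit point.
Collecting: A' = {x39}.


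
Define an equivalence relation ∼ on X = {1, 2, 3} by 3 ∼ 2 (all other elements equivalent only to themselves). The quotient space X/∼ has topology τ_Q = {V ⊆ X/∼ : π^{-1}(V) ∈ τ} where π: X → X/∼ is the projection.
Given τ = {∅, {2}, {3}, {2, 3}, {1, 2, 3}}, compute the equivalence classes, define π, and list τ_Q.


X/∼ = {[1], [2=3]}; |τ_Q| = 3.

Equivalence classes: [1], [2=3].
Quotient map π: X → X/∼ sends 1 ↦ [1], 2 ↦ [2=3], 3 ↦ [2=3].
For each subset V ⊆ X/∼, compute π^{-1}(V) ⊆ X and check whether π^{-1}(V) ∈ τ. V is open in τ_Q iff π^{-1}(V) ∈ τ.
  V = {}: π^{-1}(V) = ∅ ∈ τ ✓.
  V = {[1]}: π^{-1}(V) = {1} ∉ τ ✗.
  V = {[2=3]}: π^{-1}(V) = {2, 3} ∈ τ ✓.
  V = {[1], [2=3]}: π^{-1}(V) = {1, 2, 3} ∈ τ ✓.
Open sets in the quotient: τ_Q = {{}, {[2=3]}, {[1], [2=3]}} (3 elements).


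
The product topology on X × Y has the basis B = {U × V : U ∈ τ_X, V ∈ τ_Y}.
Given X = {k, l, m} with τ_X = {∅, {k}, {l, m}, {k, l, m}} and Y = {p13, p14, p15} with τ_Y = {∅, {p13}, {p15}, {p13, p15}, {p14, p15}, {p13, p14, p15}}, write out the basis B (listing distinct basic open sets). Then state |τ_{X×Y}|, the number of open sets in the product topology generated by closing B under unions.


Basis B = {∅ × ∅, {k} × {p13}, {k} × {p15}, {k} × {p13, p15}, {k} × {p14, p15}, {l, m} × {p13}, {l, m} × {p15}, {k} × {p13, p14, p15}, {k, l, m} × {p13}, {k, l, m} × {p15}, {l, m} × {p13, p15}, {l, m} × {p14, p15}, {k, l, m} × {p13, p15}, {k, l, m} × {p14, p15}, {l, m} × {p13, p14, p15}, {k, l, m} × {p13, p14, p15}}; |τ_{X×Y}| = 36.

Enumerate products U × V with U ∈ τ_X, V ∈ τ_Y (deduplicated):
  ∅ × ∅ = {} (∅)
  {k} × {p13} = {(k,p13)}
  {k} × {p15} = {(k,p15)}
  {k} × {p13, p15} = {(k,p13), (k,p15)}
  {k} × {p14, p15} = {(k,p14), (k,p15)}
  {l, m} × {p13} = {(l,p13), (m,p13)}
  {l, m} × {p15} = {(l,p15), (m,p15)}
  {k} × {p13, p14, p15} = {(k,p13), (k,p14), (k,p15)}
  {k, l, m} × {p13} = {(k,p13), (l,p13), (m,p13)}
  {k, l, m} × {p15} = {(k,p15), (l,p15), (m,p15)}
  {l, m} × {p13, p15} = {(l,p13), (l,p15), (m,p13), (m,p15)}
  {l, m} × {p14, p15} = {(l,p14), (l,p15), (m,p14), (m,p15)}
  {k, l, m} × {p13, p15} = {(k,p13), (k,p15), (l,p13), (l,p15), (m,p13), (m,p15)}
  {k, l, m} × {p14, p15} = {(k,p14), (k,p15), (l,p14), (l,p15), (m,p14), (m,p15)}
  {l, m} × {p13, p14, p15} = {(l,p13), (l,p14), (l,p15), (m,p13), (m,p14), (m,p15)}
  {k, l, m} × {p13, p14, p15} = {(k,p13), (k,p14), (k,p15), (l,p13), (l,p14), (l,p15), (m,p13), (m,p14), (m,p15)}
These 16 distinct sets form the basis B.
Close under arbitrary unions to get τ_{X×Y}; counting gives |τ_{X×Y}| = 36.


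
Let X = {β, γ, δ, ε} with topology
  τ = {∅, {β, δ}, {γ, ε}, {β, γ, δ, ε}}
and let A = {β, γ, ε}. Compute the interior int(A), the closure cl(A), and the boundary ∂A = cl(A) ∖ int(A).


int(A) = {γ, ε}, cl(A) = {β, γ, δ, ε}, ∂A = {β, δ}.

Closed sets in (X, τ) are complements of opens:
  closed(X, τ) = {∅, {β, δ}, {γ, ε}, {β, γ, δ, ε}}.
int(A) = ⋃ {U ∈ τ : U ⊆ A}. Opens contained in A: ∅, {γ, ε}.
Taking the union of these: int(A) = {γ, ε}.
cl(A) = ⋂ {C closed : A ⊆ C}. Closed sets containing A: {β, γ, δ, ε}.
Intersecting these: cl(A) = {β, γ, δ, ε}.
∂A = cl(A) ∖ int(A) = {β, γ, δ, ε} ∖ {γ, ε} = {β, δ}.


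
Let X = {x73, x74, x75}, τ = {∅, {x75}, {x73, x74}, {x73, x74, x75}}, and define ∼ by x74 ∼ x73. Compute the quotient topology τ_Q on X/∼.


X/∼ = {[x73=x74], [x75]}; |τ_Q| = 4.

Equivalence classes: [x73=x74], [x75].
Quotient map π: X → X/∼ sends x73 ↦ [x73=x74], x74 ↦ [x73=x74], x75 ↦ [x75].
For each subset V ⊆ X/∼, compute π^{-1}(V) ⊆ X and check whether π^{-1}(V) ∈ τ. V is open in τ_Q iff π^{-1}(V) ∈ τ.
  V = {}: π^{-1}(V) = ∅ ∈ τ ✓.
  V = {[x73=x74]}: π^{-1}(V) = {x73, x74} ∈ τ ✓.
  V = {[x75]}: π^{-1}(V) = {x75} ∈ τ ✓.
  V = {[x73=x74], [x75]}: π^{-1}(V) = {x73, x74, x75} ∈ τ ✓.
Open sets in the quotient: τ_Q = {{}, {[x73=x74]}, {[x75]}, {[x73=x74], [x75]}} (4 elements).


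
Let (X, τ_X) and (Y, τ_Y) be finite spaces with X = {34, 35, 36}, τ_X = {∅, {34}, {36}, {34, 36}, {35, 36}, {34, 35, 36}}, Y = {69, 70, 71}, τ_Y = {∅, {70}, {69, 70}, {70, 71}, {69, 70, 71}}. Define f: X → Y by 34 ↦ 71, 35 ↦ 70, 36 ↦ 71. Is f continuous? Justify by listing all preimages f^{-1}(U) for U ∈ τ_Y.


f is NOT continuous.

Compute f^{-1}(U) for each U ∈ τ_Y:
  U = ∅: f^{-1}(U) = ∅ ∈ τ_X ✓.
  U = {70}: f^{-1}(U) = {35} ∉ τ_X ✗.
  U = {69, 70}: f^{-1}(U) = {35} ∉ τ_X ✗.
  U = {70, 71}: f^{-1}(U) = {34, 35, 36} ∈ τ_X ✓.
  U = {69, 70, 71}: f^{-1}(U) = {34, 35, 36} ∈ τ_X ✓.
Found U = {70} with f^{-1}(U) = {35} not in τ_X. Therefore f is NOT continuous.


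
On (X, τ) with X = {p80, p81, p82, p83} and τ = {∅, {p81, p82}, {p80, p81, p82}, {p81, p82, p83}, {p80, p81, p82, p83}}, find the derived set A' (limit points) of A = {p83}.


A' = ∅

For each x ∈ X, list the open sets U ∈ τ with x ∈ U, then check whether U ∩ (A ∖ {x}) ≠ ∅ for every such U.
  x = p80: open {p80, p81, p82} ∋ x has {p80, p81, p82} ∩ (A ∖ {p80}) = ∅, so x is NOT a limit point.
  x = p81: open {p81, p82} ∋ x has {p81, p82} ∩ (A ∖ {p81}) = ∅, so x is NOT a limit point.
  x = p82: open {p81, p82} ∋ x has {p81, p82} ∩ (A ∖ {p82}) = ∅, so x is NOT a limit point.
  x = p83: open {p81, p82, p83} ∋ x has {p81, p82, p83} ∩ (A ∖ {p83}) = ∅, so x is NOT a limit point.
Collecting: A' = ∅.


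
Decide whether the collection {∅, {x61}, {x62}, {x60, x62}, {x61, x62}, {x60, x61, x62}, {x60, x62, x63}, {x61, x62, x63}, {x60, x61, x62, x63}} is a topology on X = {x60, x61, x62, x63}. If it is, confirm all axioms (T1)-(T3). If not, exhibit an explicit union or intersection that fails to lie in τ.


τ is NOT a topology on X.

Axiom (T1): ∅ ∈ τ? Yes; X ∈ τ? Yes.
Axiom (T2/T3): check pairwise unions and intersections of members of τ.
Counterexample for (T3): {x60, x62, x63} ∩ {x61, x62, x63} = {x62, x63} ∉ τ. Therefore τ is NOT a topology.


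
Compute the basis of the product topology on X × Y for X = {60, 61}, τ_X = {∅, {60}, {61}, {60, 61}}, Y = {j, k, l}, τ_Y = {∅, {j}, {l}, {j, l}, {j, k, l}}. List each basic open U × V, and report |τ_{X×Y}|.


Basis B = {∅ × ∅, {60} × {j}, {60} × {l}, {61} × {j}, {61} × {l}, {60} × {j, l}, {60, 61} × {j}, {60, 61} × {l}, {61} × {j, l}, {60} × {j, k, l}, {61} × {j, k, l}, {60, 61} × {j, l}, {60, 61} × {j, k, l}}; |τ_{X×Y}| = 25.

Enumerate products U × V with U ∈ τ_X, V ∈ τ_Y (deduplicated):
  ∅ × ∅ = {} (∅)
  {60} × {j} = {(60,j)}
  {60} × {l} = {(60,l)}
  {61} × {j} = {(61,j)}
  {61} × {l} = {(61,l)}
  {60} × {j, l} = {(60,j), (60,l)}
  {60, 61} × {j} = {(60,j), (61,j)}
  {60, 61} × {l} = {(60,l), (61,l)}
  {61} × {j, l} = {(61,j), (61,l)}
  {60} × {j, k, l} = {(60,j), (60,k), (60,l)}
  {61} × {j, k, l} = {(61,j), (61,k), (61,l)}
  {60, 61} × {j, l} = {(60,j), (60,l), (61,j), (61,l)}
  {60, 61} × {j, k, l} = {(60,j), (60,k), (60,l), (61,j), (61,k), (61,l)}
These 13 distinct sets form the basis B.
Close under arbitrary unions to get τ_{X×Y}; counting gives |τ_{X×Y}| = 25.


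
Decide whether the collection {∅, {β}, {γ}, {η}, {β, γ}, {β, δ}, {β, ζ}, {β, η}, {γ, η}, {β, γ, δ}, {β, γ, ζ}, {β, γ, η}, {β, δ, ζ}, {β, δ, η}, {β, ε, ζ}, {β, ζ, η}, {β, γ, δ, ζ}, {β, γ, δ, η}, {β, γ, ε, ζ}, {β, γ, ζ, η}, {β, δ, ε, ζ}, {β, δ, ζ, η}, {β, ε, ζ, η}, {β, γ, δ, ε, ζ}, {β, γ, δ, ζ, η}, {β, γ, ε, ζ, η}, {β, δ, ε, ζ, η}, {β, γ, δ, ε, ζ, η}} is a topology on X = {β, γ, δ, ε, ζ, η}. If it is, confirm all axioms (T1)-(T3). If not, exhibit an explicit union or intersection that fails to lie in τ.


τ IS a topology on X.

Axiom (T1): ∅ ∈ τ? Yes; X ∈ τ? Yes.
Axiom (T2/T3): check pairwise unions and intersections of members of τ.
All pairwise intersections and unions checked — each lies in τ. Therefore τ satisfies (T1), (T2), (T3): it IS a topology on X.


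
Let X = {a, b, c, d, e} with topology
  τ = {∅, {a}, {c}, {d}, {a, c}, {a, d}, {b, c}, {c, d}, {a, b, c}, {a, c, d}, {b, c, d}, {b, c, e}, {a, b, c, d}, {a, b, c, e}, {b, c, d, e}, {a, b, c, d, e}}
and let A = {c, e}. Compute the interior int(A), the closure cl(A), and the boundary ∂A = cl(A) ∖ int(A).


int(A) = {c}, cl(A) = {b, c, e}, ∂A = {b, e}.

Closed sets in (X, τ) are complements of opens:
  closed(X, τ) = {∅, {a}, {d}, {e}, {a, d}, {a, e}, {b, e}, {d, e}, {a, b, e}, {a, d, e}, {b, c, e}, {b, d, e}, {a, b, c, e}, {a, b, d, e}, {b, c, d, e}, {a, b, c, d, e}}.
int(A) = ⋃ {U ∈ τ : U ⊆ A}. Opens contained in A: ∅, {c}.
Taking the union of these: int(A) = {c}.
cl(A) = ⋂ {C closed : A ⊆ C}. Closed sets containing A: {b, c, e}, {a, b, c, e}, {b, c, d, e}, {a, b, c, d, e}.
Intersecting these: cl(A) = {b, c, e}.
∂A = cl(A) ∖ int(A) = {b, c, e} ∖ {c} = {b, e}.


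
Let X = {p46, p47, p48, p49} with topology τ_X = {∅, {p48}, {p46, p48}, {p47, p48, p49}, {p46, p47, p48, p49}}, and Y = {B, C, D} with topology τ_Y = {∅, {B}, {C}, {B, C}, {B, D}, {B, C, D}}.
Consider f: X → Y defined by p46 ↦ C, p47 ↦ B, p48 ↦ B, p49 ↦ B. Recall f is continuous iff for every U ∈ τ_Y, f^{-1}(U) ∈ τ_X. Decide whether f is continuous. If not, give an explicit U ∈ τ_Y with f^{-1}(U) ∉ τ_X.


f is NOT continuous.

Compute f^{-1}(U) for each U ∈ τ_Y:
  U = ∅: f^{-1}(U) = ∅ ∈ τ_X ✓.
  U = {B}: f^{-1}(U) = {p47, p48, p49} ∈ τ_X ✓.
  U = {C}: f^{-1}(U) = {p46} ∉ τ_X ✗.
  U = {B, C}: f^{-1}(U) = {p46, p47, p48, p49} ∈ τ_X ✓.
  U = {B, D}: f^{-1}(U) = {p47, p48, p49} ∈ τ_X ✓.
  U = {B, C, D}: f^{-1}(U) = {p46, p47, p48, p49} ∈ τ_X ✓.
Found U = {C} with f^{-1}(U) = {p46} not in τ_X. Therefore f is NOT continuous.
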